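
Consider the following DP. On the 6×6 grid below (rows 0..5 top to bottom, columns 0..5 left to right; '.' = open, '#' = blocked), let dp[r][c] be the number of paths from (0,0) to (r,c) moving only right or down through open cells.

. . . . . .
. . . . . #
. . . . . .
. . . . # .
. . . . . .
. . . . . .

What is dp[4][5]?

r\c   0   1   2   3   4   5
  0   1   1   1   1   1   1
  1   1   2   3   4   5   0
  2   1   3   6  10  15  15
  3   1   4  10  20   0  15
  4   1   5  15  35  35  50
  5   1   6  21  56  91 141

50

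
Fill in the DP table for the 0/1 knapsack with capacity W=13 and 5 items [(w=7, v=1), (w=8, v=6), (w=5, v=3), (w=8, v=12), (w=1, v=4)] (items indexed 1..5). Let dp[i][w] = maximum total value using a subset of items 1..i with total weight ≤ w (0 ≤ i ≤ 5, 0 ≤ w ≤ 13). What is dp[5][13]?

16

i\w   0   1   2   3   4   5   6   7   8   9  10  11  12  13
  0   0   0   0   0   0   0   0   0   0   0   0   0   0   0
  1   0   0   0   0   0   0   0   1   1   1   1   1   1   1
  2   0   0   0   0   0   0   0   1   6   6   6   6   6   6
  3   0   0   0   0   0   3   3   3   6   6   6   6   6   9
  4   0   0   0   0   0   3   3   3  12  12  12  12  12  15
  5   0   4   4   4   4   4   7   7  12  16  16  16  16  16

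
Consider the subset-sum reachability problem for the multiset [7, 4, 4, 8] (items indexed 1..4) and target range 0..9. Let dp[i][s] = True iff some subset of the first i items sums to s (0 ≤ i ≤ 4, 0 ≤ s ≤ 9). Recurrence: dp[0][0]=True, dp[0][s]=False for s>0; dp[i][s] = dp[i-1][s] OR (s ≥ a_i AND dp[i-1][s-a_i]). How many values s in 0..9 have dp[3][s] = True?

4

i\s   0   1   2   3   4   5   6   7   8   9
  0   T   F   F   F   F   F   F   F   F   F
  1   T   F   F   F   F   F   F   T   F   F
  2   T   F   F   F   T   F   F   T   F   F
  3   T   F   F   F   T   F   F   T   T   F
  4   T   F   F   F   T   F   F   T   T   F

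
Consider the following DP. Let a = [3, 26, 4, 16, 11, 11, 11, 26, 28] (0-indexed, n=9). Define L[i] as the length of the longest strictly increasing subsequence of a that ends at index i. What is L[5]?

3

   i    0    1    2    3    4    5    6    7    8
a[i]    3   26    4   16   11   11   11   26   28
L[i]    1    2    2    3    3    3    3    4    5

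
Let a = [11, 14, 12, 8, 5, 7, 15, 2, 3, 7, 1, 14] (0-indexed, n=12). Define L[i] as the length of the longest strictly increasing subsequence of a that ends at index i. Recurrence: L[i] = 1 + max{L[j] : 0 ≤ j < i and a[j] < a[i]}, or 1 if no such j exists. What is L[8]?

   i    0    1    2    3    4    5    6    7    8    9   10   11
a[i]   11   14   12    8    5    7   15    2    3    7    1   14
L[i]    1    2    2    1    1    2    3    1    2    3    1    4

2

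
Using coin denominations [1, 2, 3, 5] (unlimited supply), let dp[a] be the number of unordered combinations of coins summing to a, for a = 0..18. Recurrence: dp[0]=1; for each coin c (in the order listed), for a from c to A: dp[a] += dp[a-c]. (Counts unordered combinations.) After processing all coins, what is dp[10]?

20

after  coin     0     1     2     3     4     5     6     7     8     9    10    11    12    13    14    15    16    17    18
          1     1     1     1     1     1     1     1     1     1     1     1     1     1     1     1     1     1     1     1
          2     1     1     2     2     3     3     4     4     5     5     6     6     7     7     8     8     9     9    10
          3     1     1     2     3     4     5     7     8    10    12    14    16    19    21    24    27    30    33    37
          5     1     1     2     3     4     6     8    10    13    16    20    24    29    34    40    47    54    62    71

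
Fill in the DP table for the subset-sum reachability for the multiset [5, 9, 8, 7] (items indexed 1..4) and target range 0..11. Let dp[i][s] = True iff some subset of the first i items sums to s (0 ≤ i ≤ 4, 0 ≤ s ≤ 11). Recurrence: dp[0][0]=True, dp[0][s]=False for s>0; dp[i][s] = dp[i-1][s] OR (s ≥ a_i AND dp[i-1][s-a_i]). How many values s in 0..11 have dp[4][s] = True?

i\s   0   1   2   3   4   5   6   7   8   9  10  11
  0   T   F   F   F   F   F   F   F   F   F   F   F
  1   T   F   F   F   F   T   F   F   F   F   F   F
  2   T   F   F   F   F   T   F   F   F   T   F   F
  3   T   F   F   F   F   T   F   F   T   T   F   F
  4   T   F   F   F   F   T   F   T   T   T   F   F

5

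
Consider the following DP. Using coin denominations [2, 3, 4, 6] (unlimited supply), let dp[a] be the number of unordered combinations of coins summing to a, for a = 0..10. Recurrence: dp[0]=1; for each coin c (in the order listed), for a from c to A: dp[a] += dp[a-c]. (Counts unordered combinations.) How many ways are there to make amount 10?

7

after  coin     0     1     2     3     4     5     6     7     8     9    10
          2     1     0     1     0     1     0     1     0     1     0     1
          3     1     0     1     1     1     1     2     1     2     2     2
          4     1     0     1     1     2     1     3     2     4     3     5
          6     1     0     1     1     2     1     4     2     5     4     7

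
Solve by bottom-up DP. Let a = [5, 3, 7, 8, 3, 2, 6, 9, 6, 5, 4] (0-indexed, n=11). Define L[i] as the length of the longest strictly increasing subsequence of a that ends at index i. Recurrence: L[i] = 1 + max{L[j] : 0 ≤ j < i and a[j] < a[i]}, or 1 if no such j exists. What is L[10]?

2

   i    0    1    2    3    4    5    6    7    8    9   10
a[i]    5    3    7    8    3    2    6    9    6    5    4
L[i]    1    1    2    3    1    1    2    4    2    2    2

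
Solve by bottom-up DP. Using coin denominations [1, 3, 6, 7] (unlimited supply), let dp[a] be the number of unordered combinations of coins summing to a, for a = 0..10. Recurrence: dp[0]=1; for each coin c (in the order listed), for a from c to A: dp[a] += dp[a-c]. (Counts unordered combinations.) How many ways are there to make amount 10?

8

after  coin     0     1     2     3     4     5     6     7     8     9    10
          1     1     1     1     1     1     1     1     1     1     1     1
          3     1     1     1     2     2     2     3     3     3     4     4
          6     1     1     1     2     2     2     4     4     4     6     6
          7     1     1     1     2     2     2     4     5     5     7     8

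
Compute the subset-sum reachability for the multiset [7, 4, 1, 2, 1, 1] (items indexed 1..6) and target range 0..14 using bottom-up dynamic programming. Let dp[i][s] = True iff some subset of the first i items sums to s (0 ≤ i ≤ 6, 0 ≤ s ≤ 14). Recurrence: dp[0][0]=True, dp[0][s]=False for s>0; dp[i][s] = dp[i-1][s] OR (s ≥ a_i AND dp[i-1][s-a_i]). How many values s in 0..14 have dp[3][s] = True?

i\s   0   1   2   3   4   5   6   7   8   9  10  11  12  13  14
  0   T   F   F   F   F   F   F   F   F   F   F   F   F   F   F
  1   T   F   F   F   F   F   F   T   F   F   F   F   F   F   F
  2   T   F   F   F   T   F   F   T   F   F   F   T   F   F   F
  3   T   T   F   F   T   T   F   T   T   F   F   T   T   F   F
  4   T   T   T   T   T   T   T   T   T   T   T   T   T   T   T
  5   T   T   T   T   T   T   T   T   T   T   T   T   T   T   T
  6   T   T   T   T   T   T   T   T   T   T   T   T   T   T   T

8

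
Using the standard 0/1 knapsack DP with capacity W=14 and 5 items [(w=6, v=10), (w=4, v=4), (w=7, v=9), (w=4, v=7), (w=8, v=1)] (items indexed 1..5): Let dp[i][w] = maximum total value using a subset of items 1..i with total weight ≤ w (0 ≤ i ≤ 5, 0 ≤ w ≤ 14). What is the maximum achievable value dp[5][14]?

i\w   0   1   2   3   4   5   6   7   8   9  10  11  12  13  14
  0   0   0   0   0   0   0   0   0   0   0   0   0   0   0   0
  1   0   0   0   0   0   0  10  10  10  10  10  10  10  10  10
  2   0   0   0   0   4   4  10  10  10  10  14  14  14  14  14
  3   0   0   0   0   4   4  10  10  10  10  14  14  14  19  19
  4   0   0   0   0   7   7  10  10  11  11  17  17  17  19  21
  5   0   0   0   0   7   7  10  10  11  11  17  17  17  19  21

21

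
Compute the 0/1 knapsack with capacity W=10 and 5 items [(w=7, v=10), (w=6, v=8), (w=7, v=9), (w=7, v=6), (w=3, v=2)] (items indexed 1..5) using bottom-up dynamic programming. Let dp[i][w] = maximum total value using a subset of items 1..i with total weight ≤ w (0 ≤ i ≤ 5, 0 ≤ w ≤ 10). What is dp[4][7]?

10

i\w   0   1   2   3   4   5   6   7   8   9  10
  0   0   0   0   0   0   0   0   0   0   0   0
  1   0   0   0   0   0   0   0  10  10  10  10
  2   0   0   0   0   0   0   8  10  10  10  10
  3   0   0   0   0   0   0   8  10  10  10  10
  4   0   0   0   0   0   0   8  10  10  10  10
  5   0   0   0   2   2   2   8  10  10  10  12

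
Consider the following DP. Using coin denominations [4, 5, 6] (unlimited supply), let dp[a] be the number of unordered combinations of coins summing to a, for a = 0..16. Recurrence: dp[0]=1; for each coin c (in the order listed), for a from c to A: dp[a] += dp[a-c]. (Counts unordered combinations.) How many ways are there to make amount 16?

3

after  coin     0     1     2     3     4     5     6     7     8     9    10    11    12    13    14    15    16
          4     1     0     0     0     1     0     0     0     1     0     0     0     1     0     0     0     1
          5     1     0     0     0     1     1     0     0     1     1     1     0     1     1     1     1     1
          6     1     0     0     0     1     1     1     0     1     1     2     1     2     1     2     2     3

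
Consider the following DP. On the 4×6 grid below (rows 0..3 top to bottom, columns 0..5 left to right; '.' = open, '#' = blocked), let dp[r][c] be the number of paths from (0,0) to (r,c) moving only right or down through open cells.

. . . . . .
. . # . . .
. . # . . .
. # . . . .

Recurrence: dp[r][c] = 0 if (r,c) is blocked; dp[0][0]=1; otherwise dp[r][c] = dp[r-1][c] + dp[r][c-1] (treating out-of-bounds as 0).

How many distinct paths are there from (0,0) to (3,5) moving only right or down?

r\c   0   1   2   3   4   5
  0   1   1   1   1   1   1
  1   1   2   0   1   2   3
  2   1   3   0   1   3   6
  3   1   0   0   1   4  10

10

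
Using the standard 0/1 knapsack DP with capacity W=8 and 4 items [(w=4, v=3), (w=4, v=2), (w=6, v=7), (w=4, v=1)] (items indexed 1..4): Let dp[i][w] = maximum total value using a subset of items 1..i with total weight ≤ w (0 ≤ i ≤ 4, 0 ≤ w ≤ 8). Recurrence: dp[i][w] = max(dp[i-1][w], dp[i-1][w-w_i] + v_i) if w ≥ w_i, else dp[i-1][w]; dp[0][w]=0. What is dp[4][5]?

3

i\w   0   1   2   3   4   5   6   7   8
  0   0   0   0   0   0   0   0   0   0
  1   0   0   0   0   3   3   3   3   3
  2   0   0   0   0   3   3   3   3   5
  3   0   0   0   0   3   3   7   7   7
  4   0   0   0   0   3   3   7   7   7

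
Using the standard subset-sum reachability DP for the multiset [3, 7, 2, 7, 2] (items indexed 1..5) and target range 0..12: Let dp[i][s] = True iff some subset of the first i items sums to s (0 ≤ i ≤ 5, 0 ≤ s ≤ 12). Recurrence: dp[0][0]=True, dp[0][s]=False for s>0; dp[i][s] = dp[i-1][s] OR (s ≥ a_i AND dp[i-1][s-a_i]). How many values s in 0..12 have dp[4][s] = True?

8

i\s   0   1   2   3   4   5   6   7   8   9  10  11  12
  0   T   F   F   F   F   F   F   F   F   F   F   F   F
  1   T   F   F   T   F   F   F   F   F   F   F   F   F
  2   T   F   F   T   F   F   F   T   F   F   T   F   F
  3   T   F   T   T   F   T   F   T   F   T   T   F   T
  4   T   F   T   T   F   T   F   T   F   T   T   F   T
  5   T   F   T   T   T   T   F   T   F   T   T   T   T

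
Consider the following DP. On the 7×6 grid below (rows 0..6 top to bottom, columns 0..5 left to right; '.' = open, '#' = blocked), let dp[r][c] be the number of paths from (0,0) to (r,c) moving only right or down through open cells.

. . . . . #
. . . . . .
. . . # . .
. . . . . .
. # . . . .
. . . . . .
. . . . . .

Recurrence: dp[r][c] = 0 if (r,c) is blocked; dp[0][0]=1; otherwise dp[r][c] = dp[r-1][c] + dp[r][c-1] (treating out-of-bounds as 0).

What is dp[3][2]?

10

r\c   0   1   2   3   4   5
  0   1   1   1   1   1   0
  1   1   2   3   4   5   5
  2   1   3   6   0   5  10
  3   1   4  10  10  15  25
  4   1   0  10  20  35  60
  5   1   1  11  31  66 126
  6   1   2  13  44 110 236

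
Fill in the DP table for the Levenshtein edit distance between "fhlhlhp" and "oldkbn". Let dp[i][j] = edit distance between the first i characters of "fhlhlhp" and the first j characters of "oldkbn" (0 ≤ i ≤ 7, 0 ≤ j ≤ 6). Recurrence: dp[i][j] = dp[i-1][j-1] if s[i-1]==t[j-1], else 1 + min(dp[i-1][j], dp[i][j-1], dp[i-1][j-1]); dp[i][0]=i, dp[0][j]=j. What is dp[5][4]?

4

   ''  o  l  d  k  b  n
''  0  1  2  3  4  5  6
 f  1  1  2  3  4  5  6
 h  2  2  2  3  4  5  6
 l  3  3  2  3  4  5  6
 h  4  4  3  3  4  5  6
 l  5  5  4  4  4  5  6
 h  6  6  5  5  5  5  6
 p  7  7  6  6  6  6  6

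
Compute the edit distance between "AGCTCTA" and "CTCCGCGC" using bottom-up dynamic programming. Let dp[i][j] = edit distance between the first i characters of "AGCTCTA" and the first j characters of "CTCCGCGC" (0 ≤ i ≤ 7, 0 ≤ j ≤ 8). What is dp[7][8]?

   ''  C  T  C  C  G  C  G  C
''  0  1  2  3  4  5  6  7  8
 A  1  1  2  3  4  5  6  7  8
 G  2  2  2  3  4  4  5  6  7
 C  3  2  3  2  3  4  4  5  6
 T  4  3  2  3  3  4  5  5  6
 C  5  4  3  2  3  4  4  5  5
 T  6  5  4  3  3  4  5  5  6
 A  7  6  5  4  4  4  5  6  6

6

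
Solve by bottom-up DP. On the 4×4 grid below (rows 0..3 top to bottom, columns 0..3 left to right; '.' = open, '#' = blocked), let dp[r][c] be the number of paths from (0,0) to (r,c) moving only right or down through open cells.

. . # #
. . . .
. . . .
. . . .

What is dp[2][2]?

r\c   0   1   2   3
  0   1   1   0   0
  1   1   2   2   2
  2   1   3   5   7
  3   1   4   9  16

5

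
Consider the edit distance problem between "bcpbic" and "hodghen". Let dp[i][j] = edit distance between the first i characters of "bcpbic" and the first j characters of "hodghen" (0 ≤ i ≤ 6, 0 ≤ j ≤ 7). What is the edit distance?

   ''  h  o  d  g  h  e  n
''  0  1  2  3  4  5  6  7
 b  1  1  2  3  4  5  6  7
 c  2  2  2  3  4  5  6  7
 p  3  3  3  3  4  5  6  7
 b  4  4  4  4  4  5  6  7
 i  5  5  5  5  5  5  6  7
 c  6  6  6  6  6  6  6  7

7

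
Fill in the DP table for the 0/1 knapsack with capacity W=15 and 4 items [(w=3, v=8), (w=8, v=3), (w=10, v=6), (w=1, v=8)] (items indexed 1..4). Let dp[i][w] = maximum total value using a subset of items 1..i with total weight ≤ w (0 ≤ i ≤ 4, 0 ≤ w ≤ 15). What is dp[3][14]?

14

i\w   0   1   2   3   4   5   6   7   8   9  10  11  12  13  14  15
  0   0   0   0   0   0   0   0   0   0   0   0   0   0   0   0   0
  1   0   0   0   8   8   8   8   8   8   8   8   8   8   8   8   8
  2   0   0   0   8   8   8   8   8   8   8   8  11  11  11  11  11
  3   0   0   0   8   8   8   8   8   8   8   8  11  11  14  14  14
  4   0   8   8   8  16  16  16  16  16  16  16  16  19  19  22  22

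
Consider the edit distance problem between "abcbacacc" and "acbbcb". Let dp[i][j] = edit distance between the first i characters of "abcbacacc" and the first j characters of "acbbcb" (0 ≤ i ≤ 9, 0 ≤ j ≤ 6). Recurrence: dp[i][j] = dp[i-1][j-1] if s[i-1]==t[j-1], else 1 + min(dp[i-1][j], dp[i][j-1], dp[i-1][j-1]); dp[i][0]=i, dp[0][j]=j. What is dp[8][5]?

4

   ''  a  c  b  b  c  b
''  0  1  2  3  4  5  6
 a  1  0  1  2  3  4  5
 b  2  1  1  1  2  3  4
 c  3  2  1  2  2  2  3
 b  4  3  2  1  2  3  2
 a  5  4  3  2  2  3  3
 c  6  5  4  3  3  2  3
 a  7  6  5  4  4  3  3
 c  8  7  6  5  5  4  4
 c  9  8  7  6  6  5  5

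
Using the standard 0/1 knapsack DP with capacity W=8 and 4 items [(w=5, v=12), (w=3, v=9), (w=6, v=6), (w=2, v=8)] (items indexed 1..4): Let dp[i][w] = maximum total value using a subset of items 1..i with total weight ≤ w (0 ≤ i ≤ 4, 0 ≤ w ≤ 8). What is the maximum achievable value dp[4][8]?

i\w   0   1   2   3   4   5   6   7   8
  0   0   0   0   0   0   0   0   0   0
  1   0   0   0   0   0  12  12  12  12
  2   0   0   0   9   9  12  12  12  21
  3   0   0   0   9   9  12  12  12  21
  4   0   0   8   9   9  17  17  20  21

21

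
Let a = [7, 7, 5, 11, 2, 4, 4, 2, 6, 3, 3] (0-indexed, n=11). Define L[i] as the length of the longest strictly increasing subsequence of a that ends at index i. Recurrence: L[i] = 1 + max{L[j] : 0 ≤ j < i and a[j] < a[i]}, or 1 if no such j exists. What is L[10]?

   i    0    1    2    3    4    5    6    7    8    9   10
a[i]    7    7    5   11    2    4    4    2    6    3    3
L[i]    1    1    1    2    1    2    2    1    3    2    2

2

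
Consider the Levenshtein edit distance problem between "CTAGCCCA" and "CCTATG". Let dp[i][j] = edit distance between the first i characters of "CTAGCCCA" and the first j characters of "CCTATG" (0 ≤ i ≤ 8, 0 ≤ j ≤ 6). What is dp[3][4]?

   ''  C  C  T  A  T  G
''  0  1  2  3  4  5  6
 C  1  0  1  2  3  4  5
 T  2  1  1  1  2  3  4
 A  3  2  2  2  1  2  3
 G  4  3  3  3  2  2  2
 C  5  4  3  4  3  3  3
 C  6  5  4  4  4  4  4
 C  7  6  5  5  5  5  5
 A  8  7  6  6  5  6  6

1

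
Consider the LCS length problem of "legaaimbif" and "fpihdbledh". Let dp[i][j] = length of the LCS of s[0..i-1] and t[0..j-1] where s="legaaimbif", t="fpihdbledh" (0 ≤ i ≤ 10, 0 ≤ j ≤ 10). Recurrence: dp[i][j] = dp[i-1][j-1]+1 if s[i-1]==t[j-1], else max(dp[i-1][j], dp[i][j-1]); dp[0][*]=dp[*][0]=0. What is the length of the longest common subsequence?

   ''  f  p  i  h  d  b  l  e  d  h
''  0  0  0  0  0  0  0  0  0  0  0
 l  0  0  0  0  0  0  0  1  1  1  1
 e  0  0  0  0  0  0  0  1  2  2  2
 g  0  0  0  0  0  0  0  1  2  2  2
 a  0  0  0  0  0  0  0  1  2  2  2
 a  0  0  0  0  0  0  0  1  2  2  2
 i  0  0  0  1  1  1  1  1  2  2  2
 m  0  0  0  1  1  1  1  1  2  2  2
 b  0  0  0  1  1  1  2  2  2  2  2
 i  0  0  0  1  1  1  2  2  2  2  2
 f  0  1  1  1  1  1  2  2  2  2  2

2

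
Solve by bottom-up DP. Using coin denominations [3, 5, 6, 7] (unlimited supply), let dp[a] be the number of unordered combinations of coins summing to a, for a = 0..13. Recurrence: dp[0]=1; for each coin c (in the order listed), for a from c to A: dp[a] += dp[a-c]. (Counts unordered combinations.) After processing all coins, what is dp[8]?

1

after  coin     0     1     2     3     4     5     6     7     8     9    10    11    12    13
          3     1     0     0     1     0     0     1     0     0     1     0     0     1     0
          5     1     0     0     1     0     1     1     0     1     1     1     1     1     1
          6     1     0     0     1     0     1     2     0     1     2     1     2     3     1
          7     1     0     0     1     0     1     2     1     1     2     2     2     4     3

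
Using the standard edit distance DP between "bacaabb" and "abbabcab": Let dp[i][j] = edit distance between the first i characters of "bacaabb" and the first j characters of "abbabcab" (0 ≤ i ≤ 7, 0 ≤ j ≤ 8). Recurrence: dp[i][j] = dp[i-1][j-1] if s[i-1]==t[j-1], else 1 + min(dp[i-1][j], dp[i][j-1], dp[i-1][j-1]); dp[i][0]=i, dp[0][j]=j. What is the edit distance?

5

   ''  a  b  b  a  b  c  a  b
''  0  1  2  3  4  5  6  7  8
 b  1  1  1  2  3  4  5  6  7
 a  2  1  2  2  2  3  4  5  6
 c  3  2  2  3  3  3  3  4  5
 a  4  3  3  3  3  4  4  3  4
 a  5  4  4  4  3  4  5  4  4
 b  6  5  4  4  4  3  4  5  4
 b  7  6  5  4  5  4  4  5  5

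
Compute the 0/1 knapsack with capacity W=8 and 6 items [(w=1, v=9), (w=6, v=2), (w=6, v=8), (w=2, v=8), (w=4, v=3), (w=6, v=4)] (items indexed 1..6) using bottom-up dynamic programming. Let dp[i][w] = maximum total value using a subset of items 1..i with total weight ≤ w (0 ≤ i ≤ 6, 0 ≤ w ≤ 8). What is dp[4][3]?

17

i\w   0   1   2   3   4   5   6   7   8
  0   0   0   0   0   0   0   0   0   0
  1   0   9   9   9   9   9   9   9   9
  2   0   9   9   9   9   9   9  11  11
  3   0   9   9   9   9   9   9  17  17
  4   0   9   9  17  17  17  17  17  17
  5   0   9   9  17  17  17  17  20  20
  6   0   9   9  17  17  17  17  20  20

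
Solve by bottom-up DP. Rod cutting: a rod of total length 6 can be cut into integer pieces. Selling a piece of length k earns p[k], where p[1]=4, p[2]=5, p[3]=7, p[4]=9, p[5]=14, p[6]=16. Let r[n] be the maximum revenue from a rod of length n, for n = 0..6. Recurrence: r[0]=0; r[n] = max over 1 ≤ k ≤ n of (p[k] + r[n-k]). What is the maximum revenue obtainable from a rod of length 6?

   n    0    1    2    3    4    5    6
r[n]    0    4    8   12   16   20   24

24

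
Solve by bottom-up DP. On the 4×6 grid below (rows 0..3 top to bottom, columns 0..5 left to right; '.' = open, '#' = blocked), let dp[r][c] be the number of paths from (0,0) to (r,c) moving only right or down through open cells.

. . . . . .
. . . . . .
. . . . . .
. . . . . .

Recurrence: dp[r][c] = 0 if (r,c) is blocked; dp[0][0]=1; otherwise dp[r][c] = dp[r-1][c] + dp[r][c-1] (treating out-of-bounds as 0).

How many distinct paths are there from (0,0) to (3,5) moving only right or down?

56

r\c   0   1   2   3   4   5
  0   1   1   1   1   1   1
  1   1   2   3   4   5   6
  2   1   3   6  10  15  21
  3   1   4  10  20  35  56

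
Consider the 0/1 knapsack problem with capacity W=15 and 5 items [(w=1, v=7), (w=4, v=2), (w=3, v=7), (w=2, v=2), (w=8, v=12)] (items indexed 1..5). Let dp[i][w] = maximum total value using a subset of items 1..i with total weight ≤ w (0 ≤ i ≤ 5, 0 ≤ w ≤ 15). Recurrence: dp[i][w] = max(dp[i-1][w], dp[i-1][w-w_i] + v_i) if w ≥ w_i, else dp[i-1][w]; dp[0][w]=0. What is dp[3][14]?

16

i\w   0   1   2   3   4   5   6   7   8   9  10  11  12  13  14  15
  0   0   0   0   0   0   0   0   0   0   0   0   0   0   0   0   0
  1   0   7   7   7   7   7   7   7   7   7   7   7   7   7   7   7
  2   0   7   7   7   7   9   9   9   9   9   9   9   9   9   9   9
  3   0   7   7   7  14  14  14  14  16  16  16  16  16  16  16  16
  4   0   7   7   9  14  14  16  16  16  16  18  18  18  18  18  18
  5   0   7   7   9  14  14  16  16  16  19  19  21  26  26  28  28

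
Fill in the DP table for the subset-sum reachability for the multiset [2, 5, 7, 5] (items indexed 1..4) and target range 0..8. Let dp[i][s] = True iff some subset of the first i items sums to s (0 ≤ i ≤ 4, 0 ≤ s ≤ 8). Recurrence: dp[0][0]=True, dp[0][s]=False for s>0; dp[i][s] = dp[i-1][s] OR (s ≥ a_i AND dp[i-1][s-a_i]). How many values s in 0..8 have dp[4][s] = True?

i\s   0   1   2   3   4   5   6   7   8
  0   T   F   F   F   F   F   F   F   F
  1   T   F   T   F   F   F   F   F   F
  2   T   F   T   F   F   T   F   T   F
  3   T   F   T   F   F   T   F   T   F
  4   T   F   T   F   F   T   F   T   F

4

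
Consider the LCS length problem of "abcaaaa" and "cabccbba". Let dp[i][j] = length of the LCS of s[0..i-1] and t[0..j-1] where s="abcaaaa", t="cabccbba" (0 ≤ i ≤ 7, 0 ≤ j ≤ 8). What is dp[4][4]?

3

   ''  c  a  b  c  c  b  b  a
''  0  0  0  0  0  0  0  0  0
 a  0  0  1  1  1  1  1  1  1
 b  0  0  1  2  2  2  2  2  2
 c  0  1  1  2  3  3  3  3  3
 a  0  1  2  2  3  3  3  3  4
 a  0  1  2  2  3  3  3  3  4
 a  0  1  2  2  3  3  3  3  4
 a  0  1  2  2  3  3  3  3  4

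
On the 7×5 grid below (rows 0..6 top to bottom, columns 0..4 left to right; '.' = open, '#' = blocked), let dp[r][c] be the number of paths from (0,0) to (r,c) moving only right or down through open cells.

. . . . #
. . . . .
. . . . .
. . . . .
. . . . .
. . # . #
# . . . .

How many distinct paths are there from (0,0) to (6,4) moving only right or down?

41

r\c   0   1   2   3   4
  0   1   1   1   1   0
  1   1   2   3   4   4
  2   1   3   6  10  14
  3   1   4  10  20  34
  4   1   5  15  35  69
  5   1   6   0  35   0
  6   0   6   6  41  41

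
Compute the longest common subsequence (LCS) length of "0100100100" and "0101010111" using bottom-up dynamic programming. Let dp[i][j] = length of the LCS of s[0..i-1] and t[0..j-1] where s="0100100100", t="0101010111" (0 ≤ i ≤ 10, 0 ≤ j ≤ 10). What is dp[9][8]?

   ''  0  1  0  1  0  1  0  1  1  1
''  0  0  0  0  0  0  0  0  0  0  0
 0  0  1  1  1  1  1  1  1  1  1  1
 1  0  1  2  2  2  2  2  2  2  2  2
 0  0  1  2  3  3  3  3  3  3  3  3
 0  0  1  2  3  3  4  4  4  4  4  4
 1  0  1  2  3  4  4  5  5  5  5  5
 0  0  1  2  3  4  5  5  6  6  6  6
 0  0  1  2  3  4  5  5  6  6  6  6
 1  0  1  2  3  4  5  6  6  7  7  7
 0  0  1  2  3  4  5  6  7  7  7  7
 0  0  1  2  3  4  5  6  7  7  7  7

7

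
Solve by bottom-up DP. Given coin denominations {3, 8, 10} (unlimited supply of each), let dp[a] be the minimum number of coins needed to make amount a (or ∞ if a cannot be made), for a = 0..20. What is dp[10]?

 a  0  1  2  3  4  5  6  7  8  9 10 11 12 13 14 15 16 17 18 19 20
dp  0  -  -  1  -  -  2  -  1  3  1  2  4  2  3  5  2  4  2  3  2
(- denotes ∞ / unreachable)

1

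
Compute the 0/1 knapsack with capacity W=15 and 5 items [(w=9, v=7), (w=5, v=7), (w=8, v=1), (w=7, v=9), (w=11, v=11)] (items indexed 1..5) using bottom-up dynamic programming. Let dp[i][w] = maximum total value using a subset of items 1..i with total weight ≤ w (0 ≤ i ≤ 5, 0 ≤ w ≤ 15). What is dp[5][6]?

i\w   0   1   2   3   4   5   6   7   8   9  10  11  12  13  14  15
  0   0   0   0   0   0   0   0   0   0   0   0   0   0   0   0   0
  1   0   0   0   0   0   0   0   0   0   7   7   7   7   7   7   7
  2   0   0   0   0   0   7   7   7   7   7   7   7   7   7  14  14
  3   0   0   0   0   0   7   7   7   7   7   7   7   7   8  14  14
  4   0   0   0   0   0   7   7   9   9   9   9   9  16  16  16  16
  5   0   0   0   0   0   7   7   9   9   9   9  11  16  16  16  16

7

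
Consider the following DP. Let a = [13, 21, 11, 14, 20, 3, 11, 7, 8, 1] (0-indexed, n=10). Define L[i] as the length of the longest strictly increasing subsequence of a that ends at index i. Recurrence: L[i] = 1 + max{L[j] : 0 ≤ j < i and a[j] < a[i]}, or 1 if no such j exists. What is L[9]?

   i    0    1    2    3    4    5    6    7    8    9
a[i]   13   21   11   14   20    3   11    7    8    1
L[i]    1    2    1    2    3    1    2    2    3    1

1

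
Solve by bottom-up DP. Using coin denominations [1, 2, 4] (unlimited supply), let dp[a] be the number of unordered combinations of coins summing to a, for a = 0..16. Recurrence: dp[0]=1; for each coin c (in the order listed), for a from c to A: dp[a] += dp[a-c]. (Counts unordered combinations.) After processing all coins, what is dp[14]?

20

after  coin     0     1     2     3     4     5     6     7     8     9    10    11    12    13    14    15    16
          1     1     1     1     1     1     1     1     1     1     1     1     1     1     1     1     1     1
          2     1     1     2     2     3     3     4     4     5     5     6     6     7     7     8     8     9
          4     1     1     2     2     4     4     6     6     9     9    12    12    16    16    20    20    25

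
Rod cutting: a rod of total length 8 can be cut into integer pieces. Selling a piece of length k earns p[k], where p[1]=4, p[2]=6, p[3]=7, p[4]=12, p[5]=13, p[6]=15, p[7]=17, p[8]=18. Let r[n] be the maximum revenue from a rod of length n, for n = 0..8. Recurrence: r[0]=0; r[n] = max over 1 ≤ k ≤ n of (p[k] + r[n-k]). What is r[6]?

   n    0    1    2    3    4    5    6    7    8
r[n]    0    4    8   12   16   20   24   28   32

24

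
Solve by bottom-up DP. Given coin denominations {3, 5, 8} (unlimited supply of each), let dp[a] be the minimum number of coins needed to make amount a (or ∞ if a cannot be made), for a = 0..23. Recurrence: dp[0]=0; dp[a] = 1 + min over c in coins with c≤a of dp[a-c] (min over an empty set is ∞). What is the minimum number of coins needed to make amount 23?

4

 a  0  1  2  3  4  5  6  7  8  9 10 11 12 13 14 15 16 17 18 19 20 21 22 23
dp  0  -  -  1  -  1  2  -  1  3  2  2  4  2  3  3  2  4  3  3  4  3  4  4
(- denotes ∞ / unreachable)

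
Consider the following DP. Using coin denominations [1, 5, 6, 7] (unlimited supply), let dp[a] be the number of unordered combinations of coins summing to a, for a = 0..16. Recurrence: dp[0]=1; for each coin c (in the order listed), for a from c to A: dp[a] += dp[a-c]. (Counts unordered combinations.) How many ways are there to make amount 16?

12

after  coin     0     1     2     3     4     5     6     7     8     9    10    11    12    13    14    15    16
          1     1     1     1     1     1     1     1     1     1     1     1     1     1     1     1     1     1
          5     1     1     1     1     1     2     2     2     2     2     3     3     3     3     3     4     4
          6     1     1     1     1     1     2     3     3     3     3     4     5     6     6     6     7     8
          7     1     1     1     1     1     2     3     4     4     4     5     6     8     9    10    11    12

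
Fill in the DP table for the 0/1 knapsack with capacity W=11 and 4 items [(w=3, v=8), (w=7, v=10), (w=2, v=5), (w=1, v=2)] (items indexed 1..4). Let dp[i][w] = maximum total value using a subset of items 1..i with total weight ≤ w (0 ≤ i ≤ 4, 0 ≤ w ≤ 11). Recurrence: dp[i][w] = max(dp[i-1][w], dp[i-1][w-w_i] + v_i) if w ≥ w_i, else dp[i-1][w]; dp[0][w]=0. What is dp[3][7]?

13

i\w   0   1   2   3   4   5   6   7   8   9  10  11
  0   0   0   0   0   0   0   0   0   0   0   0   0
  1   0   0   0   8   8   8   8   8   8   8   8   8
  2   0   0   0   8   8   8   8  10  10  10  18  18
  3   0   0   5   8   8  13  13  13  13  15  18  18
  4   0   2   5   8  10  13  15  15  15  15  18  20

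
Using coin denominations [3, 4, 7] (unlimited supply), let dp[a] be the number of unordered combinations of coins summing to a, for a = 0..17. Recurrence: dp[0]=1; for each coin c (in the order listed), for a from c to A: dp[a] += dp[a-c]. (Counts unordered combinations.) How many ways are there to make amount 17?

3

after  coin     0     1     2     3     4     5     6     7     8     9    10    11    12    13    14    15    16    17
          3     1     0     0     1     0     0     1     0     0     1     0     0     1     0     0     1     0     0
          4     1     0     0     1     1     0     1     1     1     1     1     1     2     1     1     2     2     1
          7     1     0     0     1     1     0     1     2     1     1     2     2     2     2     3     3     3     3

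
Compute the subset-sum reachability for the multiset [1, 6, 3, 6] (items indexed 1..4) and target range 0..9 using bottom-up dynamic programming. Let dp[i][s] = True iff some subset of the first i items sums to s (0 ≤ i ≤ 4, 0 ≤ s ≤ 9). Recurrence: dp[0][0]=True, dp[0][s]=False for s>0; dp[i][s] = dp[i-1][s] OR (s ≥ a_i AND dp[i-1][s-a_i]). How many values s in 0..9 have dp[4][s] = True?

i\s   0   1   2   3   4   5   6   7   8   9
  0   T   F   F   F   F   F   F   F   F   F
  1   T   T   F   F   F   F   F   F   F   F
  2   T   T   F   F   F   F   T   T   F   F
  3   T   T   F   T   T   F   T   T   F   T
  4   T   T   F   T   T   F   T   T   F   T

7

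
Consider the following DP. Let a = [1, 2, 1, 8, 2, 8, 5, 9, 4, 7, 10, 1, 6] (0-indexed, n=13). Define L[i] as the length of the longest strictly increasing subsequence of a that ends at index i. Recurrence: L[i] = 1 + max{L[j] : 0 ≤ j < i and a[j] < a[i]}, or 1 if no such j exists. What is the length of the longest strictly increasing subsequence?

5

   i    0    1    2    3    4    5    6    7    8    9   10   11   12
a[i]    1    2    1    8    2    8    5    9    4    7   10    1    6
L[i]    1    2    1    3    2    3    3    4    3    4    5    1    4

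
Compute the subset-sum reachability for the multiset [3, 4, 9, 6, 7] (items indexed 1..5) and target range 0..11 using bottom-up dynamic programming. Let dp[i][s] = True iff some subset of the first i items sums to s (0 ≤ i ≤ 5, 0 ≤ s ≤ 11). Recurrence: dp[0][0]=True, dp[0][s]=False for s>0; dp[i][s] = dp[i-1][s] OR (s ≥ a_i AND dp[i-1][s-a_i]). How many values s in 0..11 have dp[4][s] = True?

7

i\s   0   1   2   3   4   5   6   7   8   9  10  11
  0   T   F   F   F   F   F   F   F   F   F   F   F
  1   T   F   F   T   F   F   F   F   F   F   F   F
  2   T   F   F   T   T   F   F   T   F   F   F   F
  3   T   F   F   T   T   F   F   T   F   T   F   F
  4   T   F   F   T   T   F   T   T   F   T   T   F
  5   T   F   F   T   T   F   T   T   F   T   T   T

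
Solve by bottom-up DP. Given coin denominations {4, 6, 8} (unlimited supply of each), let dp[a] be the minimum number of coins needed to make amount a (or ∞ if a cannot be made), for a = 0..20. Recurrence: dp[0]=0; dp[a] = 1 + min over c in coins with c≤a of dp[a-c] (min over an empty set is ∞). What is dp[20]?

3

 a  0  1  2  3  4  5  6  7  8  9 10 11 12 13 14 15 16 17 18 19 20
dp  0  -  -  -  1  -  1  -  1  -  2  -  2  -  2  -  2  -  3  -  3
(- denotes ∞ / unreachable)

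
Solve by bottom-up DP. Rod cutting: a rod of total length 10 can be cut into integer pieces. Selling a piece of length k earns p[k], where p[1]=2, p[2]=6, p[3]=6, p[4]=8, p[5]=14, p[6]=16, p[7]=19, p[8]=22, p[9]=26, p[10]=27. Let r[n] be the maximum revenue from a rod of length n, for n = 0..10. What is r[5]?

   n    0    1    2    3    4    5    6    7    8    9   10
r[n]    0    2    6    8   12   14   18   20   24   26   30

14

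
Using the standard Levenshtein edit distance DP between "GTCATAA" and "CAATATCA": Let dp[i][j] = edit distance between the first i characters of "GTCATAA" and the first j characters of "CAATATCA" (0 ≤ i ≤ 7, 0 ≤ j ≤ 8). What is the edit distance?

5

   ''  C  A  A  T  A  T  C  A
''  0  1  2  3  4  5  6  7  8
 G  1  1  2  3  4  5  6  7  8
 T  2  2  2  3  3  4  5  6  7
 C  3  2  3  3  4  4  5  5  6
 A  4  3  2  3  4  4  5  6  5
 T  5  4  3  3  3  4  4  5  6
 A  6  5  4  3  4  3  4  5  5
 A  7  6  5  4  4  4  4  5  5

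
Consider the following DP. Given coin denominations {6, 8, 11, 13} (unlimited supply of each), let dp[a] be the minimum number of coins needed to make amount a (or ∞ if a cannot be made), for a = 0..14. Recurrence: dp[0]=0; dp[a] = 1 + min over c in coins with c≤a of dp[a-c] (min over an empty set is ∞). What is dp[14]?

2

 a  0  1  2  3  4  5  6  7  8  9 10 11 12 13 14
dp  0  -  -  -  -  -  1  -  1  -  -  1  2  1  2
(- denotes ∞ / unreachable)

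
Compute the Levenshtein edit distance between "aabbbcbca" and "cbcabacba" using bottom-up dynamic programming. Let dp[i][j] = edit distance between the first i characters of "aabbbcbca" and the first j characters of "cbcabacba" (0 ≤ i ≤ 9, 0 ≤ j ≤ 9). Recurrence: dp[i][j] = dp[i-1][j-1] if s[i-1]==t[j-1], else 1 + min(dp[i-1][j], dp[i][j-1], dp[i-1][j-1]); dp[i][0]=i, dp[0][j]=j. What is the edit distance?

   ''  c  b  c  a  b  a  c  b  a
''  0  1  2  3  4  5  6  7  8  9
 a  1  1  2  3  3  4  5  6  7  8
 a  2  2  2  3  3  4  4  5  6  7
 b  3  3  2  3  4  3  4  5  5  6
 b  4  4  3  3  4  4  4  5  5  6
 b  5  5  4  4  4  4  5  5  5  6
 c  6  5  5  4  5  5  5  5  6  6
 b  7  6  5  5  5  5  6  6  5  6
 c  8  7  6  5  6  6  6  6  6  6
 a  9  8  7  6  5  6  6  7  7  6

6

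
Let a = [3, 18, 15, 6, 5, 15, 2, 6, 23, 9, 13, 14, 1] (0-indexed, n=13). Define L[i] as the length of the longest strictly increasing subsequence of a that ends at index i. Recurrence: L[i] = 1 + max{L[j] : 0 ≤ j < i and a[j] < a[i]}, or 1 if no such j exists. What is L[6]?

1

   i    0    1    2    3    4    5    6    7    8    9   10   11   12
a[i]    3   18   15    6    5   15    2    6   23    9   13   14    1
L[i]    1    2    2    2    2    3    1    3    4    4    5    6    1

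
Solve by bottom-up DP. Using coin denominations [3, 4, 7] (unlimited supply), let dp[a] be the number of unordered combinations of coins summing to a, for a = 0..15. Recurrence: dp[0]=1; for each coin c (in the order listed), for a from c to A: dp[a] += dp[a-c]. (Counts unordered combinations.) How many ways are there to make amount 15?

3

after  coin     0     1     2     3     4     5     6     7     8     9    10    11    12    13    14    15
          3     1     0     0     1     0     0     1     0     0     1     0     0     1     0     0     1
          4     1     0     0     1     1     0     1     1     1     1     1     1     2     1     1     2
          7     1     0     0     1     1     0     1     2     1     1     2     2     2     2     3     3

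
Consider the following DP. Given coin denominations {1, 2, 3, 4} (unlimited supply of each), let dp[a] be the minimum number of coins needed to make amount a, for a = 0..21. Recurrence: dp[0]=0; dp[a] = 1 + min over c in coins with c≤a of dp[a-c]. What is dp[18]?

5

 a  0  1  2  3  4  5  6  7  8  9 10 11 12 13 14 15 16 17 18 19 20 21
dp  0  1  1  1  1  2  2  2  2  3  3  3  3  4  4  4  4  5  5  5  5  6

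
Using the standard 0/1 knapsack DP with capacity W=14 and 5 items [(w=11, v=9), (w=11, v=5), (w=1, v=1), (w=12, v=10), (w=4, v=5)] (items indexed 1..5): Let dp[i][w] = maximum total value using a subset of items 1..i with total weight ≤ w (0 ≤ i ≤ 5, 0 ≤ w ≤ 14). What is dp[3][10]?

i\w   0   1   2   3   4   5   6   7   8   9  10  11  12  13  14
  0   0   0   0   0   0   0   0   0   0   0   0   0   0   0   0
  1   0   0   0   0   0   0   0   0   0   0   0   9   9   9   9
  2   0   0   0   0   0   0   0   0   0   0   0   9   9   9   9
  3   0   1   1   1   1   1   1   1   1   1   1   9  10  10  10
  4   0   1   1   1   1   1   1   1   1   1   1   9  10  11  11
  5   0   1   1   1   5   6   6   6   6   6   6   9  10  11  11

1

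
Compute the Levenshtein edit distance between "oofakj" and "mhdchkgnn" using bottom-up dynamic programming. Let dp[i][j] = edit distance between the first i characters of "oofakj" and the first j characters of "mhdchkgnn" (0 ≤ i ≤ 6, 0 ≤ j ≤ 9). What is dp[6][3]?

6

   ''  m  h  d  c  h  k  g  n  n
''  0  1  2  3  4  5  6  7  8  9
 o  1  1  2  3  4  5  6  7  8  9
 o  2  2  2  3  4  5  6  7  8  9
 f  3  3  3  3  4  5  6  7  8  9
 a  4  4  4  4  4  5  6  7  8  9
 k  5  5  5  5  5  5  5  6  7  8
 j  6  6  6  6  6  6  6  6  7  8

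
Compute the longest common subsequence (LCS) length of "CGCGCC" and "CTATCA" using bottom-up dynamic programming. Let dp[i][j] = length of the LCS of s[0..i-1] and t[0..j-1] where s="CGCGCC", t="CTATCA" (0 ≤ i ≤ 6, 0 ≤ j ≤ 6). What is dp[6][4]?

1

   ''  C  T  A  T  C  A
''  0  0  0  0  0  0  0
 C  0  1  1  1  1  1  1
 G  0  1  1  1  1  1  1
 C  0  1  1  1  1  2  2
 G  0  1  1  1  1  2  2
 C  0  1  1  1  1  2  2
 C  0  1  1  1  1  2  2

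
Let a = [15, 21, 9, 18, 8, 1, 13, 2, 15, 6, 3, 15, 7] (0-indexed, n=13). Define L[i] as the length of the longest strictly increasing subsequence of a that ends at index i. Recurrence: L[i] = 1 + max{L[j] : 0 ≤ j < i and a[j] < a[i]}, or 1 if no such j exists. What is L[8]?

3

   i    0    1    2    3    4    5    6    7    8    9   10   11   12
a[i]   15   21    9   18    8    1   13    2   15    6    3   15    7
L[i]    1    2    1    2    1    1    2    2    3    3    3    4    4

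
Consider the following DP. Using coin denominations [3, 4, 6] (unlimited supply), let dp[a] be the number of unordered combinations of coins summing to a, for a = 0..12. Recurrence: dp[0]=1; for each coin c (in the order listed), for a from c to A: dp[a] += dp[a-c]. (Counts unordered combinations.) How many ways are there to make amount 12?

4

after  coin     0     1     2     3     4     5     6     7     8     9    10    11    12
          3     1     0     0     1     0     0     1     0     0     1     0     0     1
          4     1     0     0     1     1     0     1     1     1     1     1     1     2
          6     1     0     0     1     1     0     2     1     1     2     2     1     4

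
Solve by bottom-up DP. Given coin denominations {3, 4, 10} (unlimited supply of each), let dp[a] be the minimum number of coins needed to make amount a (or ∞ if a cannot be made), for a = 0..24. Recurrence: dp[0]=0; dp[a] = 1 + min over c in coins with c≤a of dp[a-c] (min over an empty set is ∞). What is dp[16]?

 a  0  1  2  3  4  5  6  7  8  9 10 11 12 13 14 15 16 17 18 19 20 21 22 23 24
dp  0  -  -  1  1  -  2  2  2  3  1  3  3  2  2  4  3  3  3  4  2  4  4  3  3
(- denotes ∞ / unreachable)

3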